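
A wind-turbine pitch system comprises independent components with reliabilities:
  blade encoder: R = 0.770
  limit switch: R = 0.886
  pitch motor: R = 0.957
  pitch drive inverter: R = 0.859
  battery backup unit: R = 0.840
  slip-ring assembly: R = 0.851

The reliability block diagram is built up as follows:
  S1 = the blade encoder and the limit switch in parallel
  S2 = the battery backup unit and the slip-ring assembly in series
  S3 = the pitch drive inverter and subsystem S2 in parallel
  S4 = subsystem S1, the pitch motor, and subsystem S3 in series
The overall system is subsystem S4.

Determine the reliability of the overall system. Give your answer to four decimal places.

Parallel (blade encoder and limit switch): 1 − (1 − 0.770000)(1 − 0.886000) = 0.973780
Series (battery backup unit and slip-ring assembly): 0.840000 × 0.851000 = 0.714840
Parallel (pitch drive inverter and [0.714840]): 1 − (1 − 0.859000)(1 − 0.714840) = 0.959792
Series ([0.973780], pitch motor, and [0.959792]): 0.973780 × 0.957000 × 0.959792 = 0.8944

0.8944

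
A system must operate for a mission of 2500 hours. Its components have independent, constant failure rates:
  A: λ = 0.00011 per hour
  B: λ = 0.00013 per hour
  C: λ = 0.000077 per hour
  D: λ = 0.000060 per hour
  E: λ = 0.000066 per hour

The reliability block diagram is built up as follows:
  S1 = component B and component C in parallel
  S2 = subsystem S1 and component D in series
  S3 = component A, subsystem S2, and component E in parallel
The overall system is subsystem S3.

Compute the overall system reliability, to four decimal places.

0.9934

R(A) = exp(−0.00011 × 2500) = 0.759572
R(B) = exp(−0.00013 × 2500) = 0.722527
R(C) = exp(−0.000077 × 2500) = 0.824894
R(D) = exp(−0.000060 × 2500) = 0.860708
R(E) = exp(−0.000066 × 2500) = 0.847894
Parallel (B and C): 1 − (1 − 0.722527)(1 − 0.824894) = 0.951413
Series ([0.951413] and D): 0.951413 × 0.860708 = 0.818889
Parallel (A, [0.818889], and E): 1 − (1 − 0.759572)(1 − 0.818889)(1 − 0.847894) = 0.9934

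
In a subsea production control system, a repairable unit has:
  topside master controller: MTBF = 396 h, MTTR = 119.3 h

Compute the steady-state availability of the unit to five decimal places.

A(topside master controller) = MTBF/(MTBF+MTTR) = 396/(396+119.3) = 0.76848

0.76848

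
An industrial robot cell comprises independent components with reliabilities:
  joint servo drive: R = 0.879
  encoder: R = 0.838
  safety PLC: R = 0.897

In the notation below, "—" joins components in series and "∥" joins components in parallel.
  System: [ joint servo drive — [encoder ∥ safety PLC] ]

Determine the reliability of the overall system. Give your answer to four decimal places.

0.8643

Parallel (encoder and safety PLC): 1 − (1 − 0.838000)(1 − 0.897000) = 0.983314
Series (joint servo drive and [0.983314]): 0.879000 × 0.983314 = 0.8643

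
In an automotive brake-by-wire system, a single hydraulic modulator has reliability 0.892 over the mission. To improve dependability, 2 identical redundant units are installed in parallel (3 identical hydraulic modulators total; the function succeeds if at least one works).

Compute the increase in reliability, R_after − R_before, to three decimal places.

R_before = 0.892
R_after = 1 − (1 − 0.892)^3 = 0.999
ΔR = 0.999 − 0.892 = 0.107

0.107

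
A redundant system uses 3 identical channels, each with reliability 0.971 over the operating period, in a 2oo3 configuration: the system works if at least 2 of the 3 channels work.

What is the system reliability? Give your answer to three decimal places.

R = Σ_{i=2}^{3} C(3,i) p^i (1−p)^{3−i} with p = 0.971
C(3,2)·0.971^2·0.029^1 = 0.08203
C(3,3)·0.971^3·0.029^0 = 0.91550
Sum = 0.998

0.998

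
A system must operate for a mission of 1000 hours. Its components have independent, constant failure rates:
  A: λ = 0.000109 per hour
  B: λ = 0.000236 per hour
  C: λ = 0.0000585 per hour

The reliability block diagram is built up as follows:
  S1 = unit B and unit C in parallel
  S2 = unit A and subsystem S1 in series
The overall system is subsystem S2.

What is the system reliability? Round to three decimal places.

R(A) = exp(−0.000109 × 1000) = 0.89673
R(B) = exp(−0.000236 × 1000) = 0.78978
R(C) = exp(−0.0000585 × 1000) = 0.94318
Parallel (B and C): 1 − (1 − 0.78978)(1 − 0.94318) = 0.98806
Series (A and [0.98806]): 0.89673 × 0.98806 = 0.886

0.886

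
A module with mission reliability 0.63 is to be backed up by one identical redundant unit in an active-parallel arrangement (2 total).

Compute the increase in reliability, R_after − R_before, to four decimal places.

R_before = 0.63
R_after = 1 − (1 − 0.63)^2 = 0.8631
ΔR = 0.8631 − 0.63 = 0.2331

0.2331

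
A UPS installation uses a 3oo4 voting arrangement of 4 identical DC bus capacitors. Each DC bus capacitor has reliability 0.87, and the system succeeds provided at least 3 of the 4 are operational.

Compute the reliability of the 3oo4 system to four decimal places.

0.9153

R = Σ_{i=3}^{4} C(4,i) p^i (1−p)^{4−i} with p = 0.87
C(4,3)·0.87^3·0.13^1 = 0.342422
C(4,4)·0.87^4·0.13^0 = 0.572898
Sum = 0.9153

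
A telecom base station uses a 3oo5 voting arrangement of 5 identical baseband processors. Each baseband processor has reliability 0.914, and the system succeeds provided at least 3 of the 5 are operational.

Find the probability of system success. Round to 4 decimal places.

R = Σ_{i=3}^{5} C(5,i) p^i (1−p)^{5−i} with p = 0.914
C(5,3)·0.914^3·0.086^2 = 0.056472
C(5,4)·0.914^4·0.086^1 = 0.300091
C(5,5)·0.914^5·0.086^0 = 0.637868
Sum = 0.9944

0.9944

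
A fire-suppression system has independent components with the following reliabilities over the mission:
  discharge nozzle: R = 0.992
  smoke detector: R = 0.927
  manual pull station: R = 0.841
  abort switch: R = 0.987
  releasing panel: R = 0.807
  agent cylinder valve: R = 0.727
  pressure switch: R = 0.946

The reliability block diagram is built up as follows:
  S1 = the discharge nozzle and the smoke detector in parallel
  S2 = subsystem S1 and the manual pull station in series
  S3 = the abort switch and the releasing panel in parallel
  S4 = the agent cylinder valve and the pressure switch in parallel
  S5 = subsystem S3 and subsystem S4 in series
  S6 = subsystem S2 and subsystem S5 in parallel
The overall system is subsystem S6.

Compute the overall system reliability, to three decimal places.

Parallel (discharge nozzle and smoke detector): 1 − (1 − 0.99200)(1 − 0.92700) = 0.99942
Series ([0.99942] and manual pull station): 0.99942 × 0.84100 = 0.84051
Parallel (abort switch and releasing panel): 1 − (1 − 0.98700)(1 − 0.80700) = 0.99749
Parallel (agent cylinder valve and pressure switch): 1 − (1 − 0.72700)(1 − 0.94600) = 0.98526
Series ([0.99749] and [0.98526]): 0.99749 × 0.98526 = 0.98279
Parallel ([0.84051] and [0.98279]): 1 − (1 − 0.84051)(1 − 0.98279) = 0.997

0.997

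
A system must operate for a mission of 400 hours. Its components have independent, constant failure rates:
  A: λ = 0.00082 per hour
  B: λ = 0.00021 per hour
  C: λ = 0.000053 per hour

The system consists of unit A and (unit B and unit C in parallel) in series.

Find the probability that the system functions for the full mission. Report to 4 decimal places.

R(A) = exp(−0.00082 × 400) = 0.720363
R(B) = exp(−0.00021 × 400) = 0.919431
R(C) = exp(−0.000053 × 400) = 0.979023
Parallel (B and C): 1 − (1 − 0.919431)(1 − 0.979023) = 0.998310
Series (A and [0.998310]): 0.720363 × 0.998310 = 0.7191

0.7191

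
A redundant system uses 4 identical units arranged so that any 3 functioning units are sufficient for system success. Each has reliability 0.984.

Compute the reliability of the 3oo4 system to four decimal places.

0.9985

R = Σ_{i=3}^{4} C(4,i) p^i (1−p)^{4−i} with p = 0.984
C(4,3)·0.984^3·0.016^1 = 0.060977
C(4,4)·0.984^4·0.016^0 = 0.937520
Sum = 0.9985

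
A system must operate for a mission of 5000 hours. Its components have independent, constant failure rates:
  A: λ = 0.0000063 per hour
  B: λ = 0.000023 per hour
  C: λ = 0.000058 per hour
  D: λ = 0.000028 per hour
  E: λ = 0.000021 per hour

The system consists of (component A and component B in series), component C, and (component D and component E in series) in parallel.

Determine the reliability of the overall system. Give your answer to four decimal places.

0.9925

R(A) = exp(−0.0000063 × 5000) = 0.968991
R(B) = exp(−0.000023 × 5000) = 0.891366
R(C) = exp(−0.000058 × 5000) = 0.748264
R(D) = exp(−0.000028 × 5000) = 0.869358
R(E) = exp(−0.000021 × 5000) = 0.900325
Series (A and B): 0.968991 × 0.891366 = 0.863726
Series (D and E): 0.869358 × 0.900325 = 0.782705
Parallel ([0.863726], C, and [0.782705]): 1 − (1 − 0.863726)(1 − 0.748264)(1 − 0.782705) = 0.9925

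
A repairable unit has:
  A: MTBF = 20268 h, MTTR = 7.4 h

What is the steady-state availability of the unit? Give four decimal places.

0.9996

A(A) = MTBF/(MTBF+MTTR) = 20268/(20268+7.4) = 0.9996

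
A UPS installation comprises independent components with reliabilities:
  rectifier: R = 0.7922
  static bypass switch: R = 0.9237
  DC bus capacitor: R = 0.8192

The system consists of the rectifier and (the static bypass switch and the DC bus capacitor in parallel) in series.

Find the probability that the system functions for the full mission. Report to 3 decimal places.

Parallel (static bypass switch and DC bus capacitor): 1 − (1 − 0.92370)(1 − 0.81920) = 0.98620
Series (rectifier and [0.98620]): 0.79220 × 0.98620 = 0.781

0.781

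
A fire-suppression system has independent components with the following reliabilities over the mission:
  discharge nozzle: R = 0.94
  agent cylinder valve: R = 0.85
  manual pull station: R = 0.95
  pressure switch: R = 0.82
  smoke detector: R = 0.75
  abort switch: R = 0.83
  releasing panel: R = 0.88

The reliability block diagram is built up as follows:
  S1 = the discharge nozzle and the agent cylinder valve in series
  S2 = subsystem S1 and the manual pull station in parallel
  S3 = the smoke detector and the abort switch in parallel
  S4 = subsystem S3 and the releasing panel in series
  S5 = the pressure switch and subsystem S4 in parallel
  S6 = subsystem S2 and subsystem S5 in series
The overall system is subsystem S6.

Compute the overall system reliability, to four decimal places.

0.9619

Series (discharge nozzle and agent cylinder valve): 0.940000 × 0.850000 = 0.799000
Parallel ([0.799000] and manual pull station): 1 − (1 − 0.799000)(1 − 0.950000) = 0.989950
Parallel (smoke detector and abort switch): 1 − (1 − 0.750000)(1 − 0.830000) = 0.957500
Series ([0.957500] and releasing panel): 0.957500 × 0.880000 = 0.842600
Parallel (pressure switch and [0.842600]): 1 − (1 − 0.820000)(1 − 0.842600) = 0.971668
Series ([0.989950] and [0.971668]): 0.989950 × 0.971668 = 0.9619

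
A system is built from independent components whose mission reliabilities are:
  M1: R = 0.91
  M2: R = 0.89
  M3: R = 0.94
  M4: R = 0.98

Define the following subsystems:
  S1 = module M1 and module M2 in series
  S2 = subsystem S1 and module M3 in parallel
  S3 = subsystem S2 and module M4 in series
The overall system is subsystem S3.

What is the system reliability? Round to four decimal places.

0.9688

Series (M1 and M2): 0.910000 × 0.890000 = 0.809900
Parallel ([0.809900] and M3): 1 − (1 − 0.809900)(1 − 0.940000) = 0.988594
Series ([0.988594] and M4): 0.988594 × 0.980000 = 0.9688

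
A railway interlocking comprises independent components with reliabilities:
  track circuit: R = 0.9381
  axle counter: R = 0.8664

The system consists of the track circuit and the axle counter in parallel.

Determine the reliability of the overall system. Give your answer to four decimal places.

Parallel (track circuit and axle counter): 1 − (1 − 0.938100)(1 − 0.866400) = 0.9917

0.9917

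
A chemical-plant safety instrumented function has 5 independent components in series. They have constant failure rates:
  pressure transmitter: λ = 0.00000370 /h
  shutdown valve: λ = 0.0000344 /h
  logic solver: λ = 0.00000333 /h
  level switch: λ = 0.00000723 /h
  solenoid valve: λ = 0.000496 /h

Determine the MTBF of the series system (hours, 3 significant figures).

1840

Series of exponential components: λ_sys = Σ λ_i
λ_sys = 0.00000370 + 0.0000344 + 0.00000333 + 0.00000723 + 0.000496 = 5.4466e-04 /h
MTBF = 1 / λ_sys = 1840 h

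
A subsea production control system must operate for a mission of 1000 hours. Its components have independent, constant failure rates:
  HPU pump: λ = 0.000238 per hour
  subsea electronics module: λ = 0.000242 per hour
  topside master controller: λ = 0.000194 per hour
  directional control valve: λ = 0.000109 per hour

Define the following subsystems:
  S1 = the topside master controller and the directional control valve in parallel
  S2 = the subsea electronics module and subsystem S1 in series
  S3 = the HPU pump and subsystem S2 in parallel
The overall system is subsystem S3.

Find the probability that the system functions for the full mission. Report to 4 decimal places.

0.9514

R(HPU pump) = exp(−0.000238 × 1000) = 0.788203
R(subsea electronics module) = exp(−0.000242 × 1000) = 0.785056
R(topside master controller) = exp(−0.000194 × 1000) = 0.823658
R(directional control valve) = exp(−0.000109 × 1000) = 0.896730
Parallel (topside master controller and directional control valve): 1 − (1 − 0.823658)(1 − 0.896730) = 0.981789
Series (subsea electronics module and [0.981789]): 0.785056 × 0.981789 = 0.770759
Parallel (HPU pump and [0.770759]): 1 − (1 − 0.788203)(1 − 0.770759) = 0.9514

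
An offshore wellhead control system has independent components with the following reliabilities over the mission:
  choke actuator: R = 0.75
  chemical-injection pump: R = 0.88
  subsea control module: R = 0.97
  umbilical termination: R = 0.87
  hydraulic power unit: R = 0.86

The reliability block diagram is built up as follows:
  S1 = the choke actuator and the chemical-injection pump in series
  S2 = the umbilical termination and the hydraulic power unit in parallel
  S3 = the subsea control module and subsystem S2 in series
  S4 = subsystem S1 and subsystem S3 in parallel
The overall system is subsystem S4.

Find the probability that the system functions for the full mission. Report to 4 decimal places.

Series (choke actuator and chemical-injection pump): 0.750000 × 0.880000 = 0.660000
Parallel (umbilical termination and hydraulic power unit): 1 − (1 − 0.870000)(1 − 0.860000) = 0.981800
Series (subsea control module and [0.981800]): 0.970000 × 0.981800 = 0.952346
Parallel ([0.660000] and [0.952346]): 1 − (1 − 0.660000)(1 − 0.952346) = 0.9838

0.9838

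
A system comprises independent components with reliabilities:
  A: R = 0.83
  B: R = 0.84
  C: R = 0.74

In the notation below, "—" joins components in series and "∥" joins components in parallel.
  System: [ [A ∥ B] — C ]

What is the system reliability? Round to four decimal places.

0.7199

Parallel (A and B): 1 − (1 − 0.830000)(1 − 0.840000) = 0.972800
Series ([0.972800] and C): 0.972800 × 0.740000 = 0.7199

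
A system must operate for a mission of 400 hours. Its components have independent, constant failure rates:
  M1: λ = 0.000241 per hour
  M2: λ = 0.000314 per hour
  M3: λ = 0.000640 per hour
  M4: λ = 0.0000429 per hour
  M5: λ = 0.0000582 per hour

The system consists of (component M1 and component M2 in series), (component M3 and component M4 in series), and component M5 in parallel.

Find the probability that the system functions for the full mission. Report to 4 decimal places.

0.9989

R(M1) = exp(−0.000241 × 400) = 0.908101
R(M2) = exp(−0.000314 × 400) = 0.881968
R(M3) = exp(−0.000640 × 400) = 0.774142
R(M4) = exp(−0.0000429 × 400) = 0.982986
R(M5) = exp(−0.0000582 × 400) = 0.976989
Series (M1 and M2): 0.908101 × 0.881968 = 0.800916
Series (M3 and M4): 0.774142 × 0.982986 = 0.760971
Parallel ([0.800916], [0.760971], and M5): 1 − (1 − 0.800916)(1 − 0.760971)(1 − 0.976989) = 0.9989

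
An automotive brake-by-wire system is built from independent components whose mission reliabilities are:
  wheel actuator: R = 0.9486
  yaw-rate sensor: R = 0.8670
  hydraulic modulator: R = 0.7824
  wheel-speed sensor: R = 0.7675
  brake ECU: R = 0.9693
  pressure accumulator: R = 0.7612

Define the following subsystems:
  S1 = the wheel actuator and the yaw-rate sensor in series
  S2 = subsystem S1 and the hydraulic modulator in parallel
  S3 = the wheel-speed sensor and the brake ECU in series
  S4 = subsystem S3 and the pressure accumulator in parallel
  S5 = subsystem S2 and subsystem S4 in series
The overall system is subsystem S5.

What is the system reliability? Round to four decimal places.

Series (wheel actuator and yaw-rate sensor): 0.948600 × 0.867000 = 0.822436
Parallel ([0.822436] and hydraulic modulator): 1 − (1 − 0.822436)(1 − 0.782400) = 0.961362
Series (wheel-speed sensor and brake ECU): 0.767500 × 0.969300 = 0.743938
Parallel ([0.743938] and pressure accumulator): 1 − (1 − 0.743938)(1 − 0.761200) = 0.938852
Series ([0.961362] and [0.938852]): 0.961362 × 0.938852 = 0.9026

0.9026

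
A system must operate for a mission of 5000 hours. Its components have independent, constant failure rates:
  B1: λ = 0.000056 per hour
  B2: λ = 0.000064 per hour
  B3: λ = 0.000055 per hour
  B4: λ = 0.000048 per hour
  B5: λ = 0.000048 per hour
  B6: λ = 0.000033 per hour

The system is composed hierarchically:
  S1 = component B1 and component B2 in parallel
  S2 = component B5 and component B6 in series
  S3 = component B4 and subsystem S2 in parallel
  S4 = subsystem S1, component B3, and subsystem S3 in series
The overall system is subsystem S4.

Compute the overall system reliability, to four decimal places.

0.6584

R(B1) = exp(−0.000056 × 5000) = 0.755784
R(B2) = exp(−0.000064 × 5000) = 0.726149
R(B3) = exp(−0.000055 × 5000) = 0.759572
R(B4) = exp(−0.000048 × 5000) = 0.786628
R(B5) = exp(−0.000048 × 5000) = 0.786628
R(B6) = exp(−0.000033 × 5000) = 0.847894
Parallel (B1 and B2): 1 − (1 − 0.755784)(1 − 0.726149) = 0.933121
Series (B5 and B6): 0.786628 × 0.847894 = 0.666977
Parallel (B4 and [0.666977]): 1 − (1 − 0.786628)(1 − 0.666977) = 0.928942
Series ([0.933121], B3, and [0.928942]): 0.933121 × 0.759572 × 0.928942 = 0.6584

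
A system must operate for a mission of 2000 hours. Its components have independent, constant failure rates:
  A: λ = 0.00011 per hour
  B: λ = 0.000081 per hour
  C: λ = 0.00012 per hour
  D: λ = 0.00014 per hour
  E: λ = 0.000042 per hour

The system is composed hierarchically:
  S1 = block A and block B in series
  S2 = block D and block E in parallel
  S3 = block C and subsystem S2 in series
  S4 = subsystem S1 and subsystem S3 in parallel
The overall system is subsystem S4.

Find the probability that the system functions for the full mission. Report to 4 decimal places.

0.9273

R(A) = exp(−0.00011 × 2000) = 0.802519
R(B) = exp(−0.000081 × 2000) = 0.850441
R(C) = exp(−0.00012 × 2000) = 0.786628
R(D) = exp(−0.00014 × 2000) = 0.755784
R(E) = exp(−0.000042 × 2000) = 0.919431
Series (A and B): 0.802519 × 0.850441 = 0.682495
Parallel (D and E): 1 − (1 − 0.755784)(1 − 0.919431) = 0.980324
Series (C and [0.980324]): 0.786628 × 0.980324 = 0.771150
Parallel ([0.682495] and [0.771150]): 1 − (1 − 0.682495)(1 − 0.771150) = 0.9273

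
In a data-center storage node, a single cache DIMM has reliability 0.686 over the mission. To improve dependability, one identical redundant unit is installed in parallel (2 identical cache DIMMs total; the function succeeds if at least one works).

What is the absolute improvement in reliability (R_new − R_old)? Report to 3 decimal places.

0.215

R_before = 0.686
R_after = 1 − (1 − 0.686)^2 = 0.901
ΔR = 0.901 − 0.686 = 0.215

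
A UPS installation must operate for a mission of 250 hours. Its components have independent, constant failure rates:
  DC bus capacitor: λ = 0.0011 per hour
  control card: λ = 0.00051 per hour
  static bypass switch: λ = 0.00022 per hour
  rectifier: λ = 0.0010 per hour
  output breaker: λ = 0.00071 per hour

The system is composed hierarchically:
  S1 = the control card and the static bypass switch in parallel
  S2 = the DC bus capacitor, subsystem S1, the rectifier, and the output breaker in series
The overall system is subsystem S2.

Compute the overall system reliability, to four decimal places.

R(DC bus capacitor) = exp(−0.0011 × 250) = 0.759572
R(control card) = exp(−0.00051 × 250) = 0.880293
R(static bypass switch) = exp(−0.00022 × 250) = 0.946485
R(rectifier) = exp(−0.0010 × 250) = 0.778801
R(output breaker) = exp(−0.00071 × 250) = 0.837361
Parallel (control card and static bypass switch): 1 − (1 − 0.880293)(1 − 0.946485) = 0.993594
Series (DC bus capacitor, [0.993594], rectifier, and output breaker): 0.759572 × 0.993594 × 0.778801 × 0.837361 = 0.4922

0.4922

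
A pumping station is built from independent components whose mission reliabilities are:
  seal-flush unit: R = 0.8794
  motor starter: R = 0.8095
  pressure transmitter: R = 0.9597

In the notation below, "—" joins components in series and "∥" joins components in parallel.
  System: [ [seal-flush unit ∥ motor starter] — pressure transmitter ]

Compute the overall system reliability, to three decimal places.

Parallel (seal-flush unit and motor starter): 1 − (1 − 0.87940)(1 − 0.80950) = 0.97703
Series ([0.97703] and pressure transmitter): 0.97703 × 0.95970 = 0.938

0.938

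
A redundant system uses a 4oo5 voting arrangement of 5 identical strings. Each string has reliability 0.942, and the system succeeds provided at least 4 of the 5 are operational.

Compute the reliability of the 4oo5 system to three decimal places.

0.970

R = Σ_{i=4}^{5} C(5,i) p^i (1−p)^{5−i} with p = 0.942
C(5,4)·0.942^4·0.058^1 = 0.22835
C(5,5)·0.942^5·0.058^0 = 0.74174
Sum = 0.970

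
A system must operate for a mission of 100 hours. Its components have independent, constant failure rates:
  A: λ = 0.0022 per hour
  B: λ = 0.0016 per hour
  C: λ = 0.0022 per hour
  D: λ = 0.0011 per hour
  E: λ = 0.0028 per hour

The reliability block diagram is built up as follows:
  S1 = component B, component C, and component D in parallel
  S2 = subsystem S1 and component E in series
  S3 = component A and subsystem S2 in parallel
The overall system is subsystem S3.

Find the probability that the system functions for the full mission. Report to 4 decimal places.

0.9513

R(A) = exp(−0.0022 × 100) = 0.802519
R(B) = exp(−0.0016 × 100) = 0.852144
R(C) = exp(−0.0022 × 100) = 0.802519
R(D) = exp(−0.0011 × 100) = 0.895834
R(E) = exp(−0.0028 × 100) = 0.755784
Parallel (B, C, and D): 1 − (1 − 0.852144)(1 − 0.802519)(1 − 0.895834) = 0.996958
Series ([0.996958] and E): 0.996958 × 0.755784 = 0.753485
Parallel (A and [0.753485]): 1 − (1 − 0.802519)(1 − 0.753485) = 0.9513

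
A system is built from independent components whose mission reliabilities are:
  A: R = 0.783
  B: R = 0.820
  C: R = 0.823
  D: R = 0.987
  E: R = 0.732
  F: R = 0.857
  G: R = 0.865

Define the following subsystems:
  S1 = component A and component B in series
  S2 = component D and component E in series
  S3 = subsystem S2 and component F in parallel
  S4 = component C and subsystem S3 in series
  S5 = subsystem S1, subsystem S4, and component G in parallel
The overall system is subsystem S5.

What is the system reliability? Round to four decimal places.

Series (A and B): 0.783000 × 0.820000 = 0.642060
Series (D and E): 0.987000 × 0.732000 = 0.722484
Parallel ([0.722484] and F): 1 − (1 − 0.722484)(1 − 0.857000) = 0.960315
Series (C and [0.960315]): 0.823000 × 0.960315 = 0.790339
Parallel ([0.642060], [0.790339], and G): 1 − (1 − 0.642060)(1 − 0.790339)(1 − 0.865000) = 0.9899

0.9899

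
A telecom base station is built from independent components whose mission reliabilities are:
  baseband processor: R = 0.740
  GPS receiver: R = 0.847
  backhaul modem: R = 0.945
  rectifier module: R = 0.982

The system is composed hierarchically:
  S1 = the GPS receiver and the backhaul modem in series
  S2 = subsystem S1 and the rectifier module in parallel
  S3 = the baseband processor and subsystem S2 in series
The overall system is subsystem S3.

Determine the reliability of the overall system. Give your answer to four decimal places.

0.7373

Series (GPS receiver and backhaul modem): 0.847000 × 0.945000 = 0.800415
Parallel ([0.800415] and rectifier module): 1 − (1 − 0.800415)(1 − 0.982000) = 0.996407
Series (baseband processor and [0.996407]): 0.740000 × 0.996407 = 0.7373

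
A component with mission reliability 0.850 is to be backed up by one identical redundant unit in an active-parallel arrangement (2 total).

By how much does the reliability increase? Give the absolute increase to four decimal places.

0.1275

R_before = 0.850
R_after = 1 − (1 − 0.850)^2 = 0.9775
ΔR = 0.9775 − 0.850 = 0.1275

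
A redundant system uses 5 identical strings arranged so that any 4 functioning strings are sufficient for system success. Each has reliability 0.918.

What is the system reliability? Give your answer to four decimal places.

0.9431

R = Σ_{i=4}^{5} C(5,i) p^i (1−p)^{5−i} with p = 0.918
C(5,4)·0.918^4·0.082^1 = 0.291175
C(5,5)·0.918^5·0.082^0 = 0.651949
Sum = 0.9431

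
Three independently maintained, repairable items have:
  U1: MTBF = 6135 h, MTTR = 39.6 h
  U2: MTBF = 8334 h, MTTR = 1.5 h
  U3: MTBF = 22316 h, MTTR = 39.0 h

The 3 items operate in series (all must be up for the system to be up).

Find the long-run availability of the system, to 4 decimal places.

0.9917

A(U1) = MTBF/(MTBF+MTTR) = 6135/(6135+39.6) = 0.993587
A(U2) = MTBF/(MTBF+MTTR) = 8334/(8334+1.5) = 0.999820
A(U3) = MTBF/(MTBF+MTTR) = 22316/(22316+39.0) = 0.998255
Series availability: 0.993587 × 0.999820 × 0.998255 = 0.9917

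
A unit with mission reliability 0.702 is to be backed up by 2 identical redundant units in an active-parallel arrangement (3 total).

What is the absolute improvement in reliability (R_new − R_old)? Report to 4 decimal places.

0.2715

R_before = 0.702
R_after = 1 − (1 − 0.702)^3 = 0.9735
ΔR = 0.9735 − 0.702 = 0.2715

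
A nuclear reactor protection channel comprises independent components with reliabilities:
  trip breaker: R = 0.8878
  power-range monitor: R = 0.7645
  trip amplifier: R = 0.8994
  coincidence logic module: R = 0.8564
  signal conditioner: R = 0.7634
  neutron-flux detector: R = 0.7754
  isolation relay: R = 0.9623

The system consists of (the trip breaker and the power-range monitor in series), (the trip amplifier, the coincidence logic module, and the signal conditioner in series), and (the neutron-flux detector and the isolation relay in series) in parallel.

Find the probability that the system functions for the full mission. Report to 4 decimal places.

0.9664

Series (trip breaker and power-range monitor): 0.887800 × 0.764500 = 0.678723
Series (trip amplifier, coincidence logic module, and signal conditioner): 0.899400 × 0.856400 × 0.763400 = 0.588006
Series (neutron-flux detector and isolation relay): 0.775400 × 0.962300 = 0.746167
Parallel ([0.678723], [0.588006], and [0.746167]): 1 − (1 − 0.678723)(1 − 0.588006)(1 − 0.746167) = 0.9664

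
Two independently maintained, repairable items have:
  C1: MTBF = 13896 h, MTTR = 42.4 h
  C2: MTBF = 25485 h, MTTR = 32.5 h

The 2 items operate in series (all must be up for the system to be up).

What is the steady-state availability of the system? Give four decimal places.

0.9957

A(C1) = MTBF/(MTBF+MTTR) = 13896/(13896+42.4) = 0.996958
A(C2) = MTBF/(MTBF+MTTR) = 25485/(25485+32.5) = 0.998726
Series availability: 0.996958 × 0.998726 = 0.9957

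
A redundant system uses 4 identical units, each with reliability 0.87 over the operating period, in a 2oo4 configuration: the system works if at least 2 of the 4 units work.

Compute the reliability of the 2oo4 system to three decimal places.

0.992

R = Σ_{i=2}^{4} C(4,i) p^i (1−p)^{4−i} with p = 0.87
C(4,2)·0.87^2·0.13^2 = 0.07675
C(4,3)·0.87^3·0.13^1 = 0.34242
C(4,4)·0.87^4·0.13^0 = 0.57290
Sum = 0.992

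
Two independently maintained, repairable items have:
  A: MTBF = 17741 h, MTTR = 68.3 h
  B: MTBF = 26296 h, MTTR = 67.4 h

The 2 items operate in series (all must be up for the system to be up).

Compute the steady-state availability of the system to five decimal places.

A(A) = MTBF/(MTBF+MTTR) = 17741/(17741+68.3) = 0.996165
A(B) = MTBF/(MTBF+MTTR) = 26296/(26296+67.4) = 0.997443
Series availability: 0.996165 × 0.997443 = 0.99362

0.99362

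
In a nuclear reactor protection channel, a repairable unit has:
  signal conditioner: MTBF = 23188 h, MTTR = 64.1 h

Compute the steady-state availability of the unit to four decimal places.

A(signal conditioner) = MTBF/(MTBF+MTTR) = 23188/(23188+64.1) = 0.9972

0.9972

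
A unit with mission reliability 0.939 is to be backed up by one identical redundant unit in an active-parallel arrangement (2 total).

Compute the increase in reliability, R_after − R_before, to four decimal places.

0.0573

R_before = 0.939
R_after = 1 − (1 − 0.939)^2 = 0.9963
ΔR = 0.9963 − 0.939 = 0.0573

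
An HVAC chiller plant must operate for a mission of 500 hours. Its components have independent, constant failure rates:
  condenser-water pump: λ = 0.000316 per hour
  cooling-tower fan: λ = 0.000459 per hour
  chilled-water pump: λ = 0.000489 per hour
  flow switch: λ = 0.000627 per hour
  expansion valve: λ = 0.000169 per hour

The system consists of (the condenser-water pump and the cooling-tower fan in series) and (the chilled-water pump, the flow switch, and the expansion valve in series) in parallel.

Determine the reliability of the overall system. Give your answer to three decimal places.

0.848

R(condenser-water pump) = exp(−0.000316 × 500) = 0.85385
R(cooling-tower fan) = exp(−0.000459 × 500) = 0.79493
R(chilled-water pump) = exp(−0.000489 × 500) = 0.78310
R(flow switch) = exp(−0.000627 × 500) = 0.73088
R(expansion valve) = exp(−0.000169 × 500) = 0.91897
Series (condenser-water pump and cooling-tower fan): 0.85385 × 0.79493 = 0.67875
Series (chilled-water pump, flow switch, and expansion valve): 0.78310 × 0.73088 × 0.91897 = 0.52597
Parallel ([0.67875] and [0.52597]): 1 − (1 − 0.67875)(1 − 0.52597) = 0.848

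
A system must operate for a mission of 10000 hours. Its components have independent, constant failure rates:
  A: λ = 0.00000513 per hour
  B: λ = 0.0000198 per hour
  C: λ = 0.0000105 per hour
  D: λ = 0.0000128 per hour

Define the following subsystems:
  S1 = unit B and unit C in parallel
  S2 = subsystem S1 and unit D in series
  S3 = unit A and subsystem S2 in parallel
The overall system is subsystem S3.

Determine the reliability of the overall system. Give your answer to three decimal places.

R(A) = exp(−0.00000513 × 10000) = 0.94999
R(B) = exp(−0.0000198 × 10000) = 0.82037
R(C) = exp(−0.0000105 × 10000) = 0.90032
R(D) = exp(−0.0000128 × 10000) = 0.87985
Parallel (B and C): 1 − (1 − 0.82037)(1 − 0.90032) = 0.98209
Series ([0.98209] and D): 0.98209 × 0.87985 = 0.86409
Parallel (A and [0.86409]): 1 − (1 − 0.94999)(1 − 0.86409) = 0.993

0.993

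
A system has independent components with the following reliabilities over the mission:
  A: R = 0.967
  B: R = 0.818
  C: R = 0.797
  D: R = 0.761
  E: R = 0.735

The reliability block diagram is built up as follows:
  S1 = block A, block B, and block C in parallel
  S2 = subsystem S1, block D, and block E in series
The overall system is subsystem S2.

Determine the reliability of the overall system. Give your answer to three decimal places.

0.559

Parallel (A, B, and C): 1 − (1 − 0.96700)(1 − 0.81800)(1 − 0.79700) = 0.99878
Series ([0.99878], D, and E): 0.99878 × 0.76100 × 0.73500 = 0.559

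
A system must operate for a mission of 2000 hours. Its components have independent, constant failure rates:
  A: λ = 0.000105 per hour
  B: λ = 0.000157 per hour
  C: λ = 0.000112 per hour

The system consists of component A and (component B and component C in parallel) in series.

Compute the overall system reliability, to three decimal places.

R(A) = exp(−0.000105 × 2000) = 0.81058
R(B) = exp(−0.000157 × 2000) = 0.73052
R(C) = exp(−0.000112 × 2000) = 0.79932
Parallel (B and C): 1 − (1 − 0.73052)(1 − 0.79932) = 0.94592
Series (A and [0.94592]): 0.81058 × 0.94592 = 0.767

0.767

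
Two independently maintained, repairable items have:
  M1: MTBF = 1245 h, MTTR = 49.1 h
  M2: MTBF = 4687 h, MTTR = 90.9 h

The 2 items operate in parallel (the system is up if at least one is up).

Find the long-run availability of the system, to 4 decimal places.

A(M1) = MTBF/(MTBF+MTTR) = 1245/(1245+49.1) = 0.962059
A(M2) = MTBF/(MTBF+MTTR) = 4687/(4687+90.9) = 0.980975
Parallel availability: 1 − (1 − 0.962059)(1 − 0.980975) = 0.9993

0.9993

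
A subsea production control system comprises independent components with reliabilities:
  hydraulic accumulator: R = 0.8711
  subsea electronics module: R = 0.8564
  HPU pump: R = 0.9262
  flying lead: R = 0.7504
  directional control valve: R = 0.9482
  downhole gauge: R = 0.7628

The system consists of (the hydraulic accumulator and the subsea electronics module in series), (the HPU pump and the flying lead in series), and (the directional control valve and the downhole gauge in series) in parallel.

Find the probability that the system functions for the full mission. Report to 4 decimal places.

0.9786

Series (hydraulic accumulator and subsea electronics module): 0.871100 × 0.856400 = 0.746010
Series (HPU pump and flying lead): 0.926200 × 0.750400 = 0.695020
Series (directional control valve and downhole gauge): 0.948200 × 0.762800 = 0.723287
Parallel ([0.746010], [0.695020], and [0.723287]): 1 − (1 − 0.746010)(1 − 0.695020)(1 − 0.723287) = 0.9786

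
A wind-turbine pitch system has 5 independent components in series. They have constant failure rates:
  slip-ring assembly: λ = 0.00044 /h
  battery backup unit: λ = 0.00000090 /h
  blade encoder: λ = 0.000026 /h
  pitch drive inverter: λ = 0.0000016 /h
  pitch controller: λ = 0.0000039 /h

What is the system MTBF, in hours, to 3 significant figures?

Series of exponential components: λ_sys = Σ λ_i
λ_sys = 0.00044 + 0.00000090 + 0.000026 + 0.0000016 + 0.0000039 = 4.7240e-04 /h
MTBF = 1 / λ_sys = 2120 h

2120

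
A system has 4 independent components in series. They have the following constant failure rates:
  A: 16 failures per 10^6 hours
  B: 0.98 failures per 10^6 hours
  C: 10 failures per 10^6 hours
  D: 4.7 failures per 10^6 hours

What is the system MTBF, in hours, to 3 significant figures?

31600

Series of exponential components: λ_sys = Σ λ_i
λ_sys = 0.000016 + 0.00000098 + 0.000010 + 0.0000047 = 3.1680e-05 /h
MTBF = 1 / λ_sys = 31600 h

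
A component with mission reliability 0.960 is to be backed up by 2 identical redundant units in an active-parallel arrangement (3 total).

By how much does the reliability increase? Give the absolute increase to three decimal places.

R_before = 0.960
R_after = 1 − (1 − 0.960)^3 = 1.000
ΔR = 1.000 − 0.960 = 0.040

0.040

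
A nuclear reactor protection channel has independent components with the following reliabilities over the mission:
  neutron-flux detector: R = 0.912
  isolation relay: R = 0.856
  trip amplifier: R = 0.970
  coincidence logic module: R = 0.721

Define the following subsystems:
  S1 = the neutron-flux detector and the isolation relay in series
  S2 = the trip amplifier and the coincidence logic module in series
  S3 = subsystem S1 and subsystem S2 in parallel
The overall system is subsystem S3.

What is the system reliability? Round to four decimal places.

0.9341

Series (neutron-flux detector and isolation relay): 0.912000 × 0.856000 = 0.780672
Series (trip amplifier and coincidence logic module): 0.970000 × 0.721000 = 0.699370
Parallel ([0.780672] and [0.699370]): 1 − (1 − 0.780672)(1 − 0.699370) = 0.9341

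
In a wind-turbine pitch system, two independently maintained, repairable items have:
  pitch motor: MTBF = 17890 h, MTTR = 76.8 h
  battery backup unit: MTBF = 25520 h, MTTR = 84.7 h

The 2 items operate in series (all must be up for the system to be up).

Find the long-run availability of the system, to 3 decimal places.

A(pitch motor) = MTBF/(MTBF+MTTR) = 17890/(17890+76.8) = 0.995725
A(battery backup unit) = MTBF/(MTBF+MTTR) = 25520/(25520+84.7) = 0.996692
Series availability: 0.995725 × 0.996692 = 0.992

0.992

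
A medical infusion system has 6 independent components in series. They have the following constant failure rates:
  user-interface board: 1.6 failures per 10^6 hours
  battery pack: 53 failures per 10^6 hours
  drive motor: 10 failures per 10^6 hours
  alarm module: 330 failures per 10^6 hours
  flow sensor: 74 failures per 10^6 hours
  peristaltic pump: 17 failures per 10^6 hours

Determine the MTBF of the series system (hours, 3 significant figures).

Series of exponential components: λ_sys = Σ λ_i
λ_sys = 0.0000016 + 0.000053 + 0.000010 + 0.00033 + 0.000074 + 0.000017 = 4.8560e-04 /h
MTBF = 1 / λ_sys = 2060 h

2060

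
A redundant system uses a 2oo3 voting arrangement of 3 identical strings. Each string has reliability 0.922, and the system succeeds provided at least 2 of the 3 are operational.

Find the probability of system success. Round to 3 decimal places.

R = Σ_{i=2}^{3} C(3,i) p^i (1−p)^{3−i} with p = 0.922
C(3,2)·0.922^2·0.078^1 = 0.19892
C(3,3)·0.922^3·0.078^0 = 0.78378
Sum = 0.983

0.983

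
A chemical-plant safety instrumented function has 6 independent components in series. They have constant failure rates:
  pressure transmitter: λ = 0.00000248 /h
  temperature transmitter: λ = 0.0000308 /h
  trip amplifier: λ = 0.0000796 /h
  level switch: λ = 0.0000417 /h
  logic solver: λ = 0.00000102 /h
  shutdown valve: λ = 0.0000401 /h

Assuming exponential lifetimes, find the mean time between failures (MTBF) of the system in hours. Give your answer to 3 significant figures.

Series of exponential components: λ_sys = Σ λ_i
λ_sys = 0.00000248 + 0.0000308 + 0.0000796 + 0.0000417 + 0.00000102 + 0.0000401 = 1.9570e-04 /h
MTBF = 1 / λ_sys = 5110 h

5110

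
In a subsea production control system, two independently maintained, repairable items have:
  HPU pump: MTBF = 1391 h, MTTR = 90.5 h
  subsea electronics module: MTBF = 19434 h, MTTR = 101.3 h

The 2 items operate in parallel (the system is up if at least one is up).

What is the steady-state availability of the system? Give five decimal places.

A(HPU pump) = MTBF/(MTBF+MTTR) = 1391/(1391+90.5) = 0.938913
A(subsea electronics module) = MTBF/(MTBF+MTTR) = 19434/(19434+101.3) = 0.994815
Parallel availability: 1 − (1 − 0.938913)(1 − 0.994815) = 0.99968

0.99968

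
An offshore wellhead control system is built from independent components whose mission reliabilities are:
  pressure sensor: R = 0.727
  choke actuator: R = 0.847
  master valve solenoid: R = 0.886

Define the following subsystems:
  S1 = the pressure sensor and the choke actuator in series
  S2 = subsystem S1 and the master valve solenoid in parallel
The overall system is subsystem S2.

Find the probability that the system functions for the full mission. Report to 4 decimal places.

0.9562

Series (pressure sensor and choke actuator): 0.727000 × 0.847000 = 0.615769
Parallel ([0.615769] and master valve solenoid): 1 − (1 − 0.615769)(1 − 0.886000) = 0.9562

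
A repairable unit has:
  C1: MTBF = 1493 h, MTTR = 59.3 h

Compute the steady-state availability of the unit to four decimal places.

A(C1) = MTBF/(MTBF+MTTR) = 1493/(1493+59.3) = 0.9618

0.9618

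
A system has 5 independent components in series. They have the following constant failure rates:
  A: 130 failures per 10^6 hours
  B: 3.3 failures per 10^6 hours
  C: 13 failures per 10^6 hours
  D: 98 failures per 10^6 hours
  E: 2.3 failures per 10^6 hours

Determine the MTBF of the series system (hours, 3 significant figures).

4060

Series of exponential components: λ_sys = Σ λ_i
λ_sys = 0.00013 + 0.0000033 + 0.000013 + 0.000098 + 0.0000023 = 2.4660e-04 /h
MTBF = 1 / λ_sys = 4060 h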